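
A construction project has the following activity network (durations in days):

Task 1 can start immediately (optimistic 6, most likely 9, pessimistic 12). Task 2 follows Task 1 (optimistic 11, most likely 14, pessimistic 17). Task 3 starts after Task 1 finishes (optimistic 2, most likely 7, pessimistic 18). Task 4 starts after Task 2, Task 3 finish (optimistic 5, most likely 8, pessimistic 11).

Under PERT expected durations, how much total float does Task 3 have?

6 days

te_Task 1 = (6 + 4·9 + 12)/6 = 54/6 = 9
te_Task 2 = (11 + 4·14 + 17)/6 = 84/6 = 14
te_Task 3 = (2 + 4·7 + 18)/6 = 48/6 = 8
te_Task 4 = (5 + 4·8 + 11)/6 = 48/6 = 8

Forward pass:
ES_Task 1 = 0; EF_Task 1 = 9
ES_Task 2 = 9; EF_Task 2 = 9+14 = 23
ES_Task 3 = 9; EF_Task 3 = 9+8 = 17
ES_Task 4 = max(EF_Task 2=23, EF_Task 3=17) = 23; EF_Task 4 = 23+8 = 31
Expected project duration μ = 31 days. Critical path: Task 1 → Task 2 → Task 4.

Backward pass:
LF_Task 4 = 31; LS_Task 4 = 31−8 = 23
LF_Task 3 = LS_Task 4 = 23; LS_Task 3 = 23−8 = 15
LF_Task 2 = LS_Task 4 = 23; LS_Task 2 = 23−14 = 9
LF_Task 1 = min(LS_Task 2=9, LS_Task 3=15) = 9; LS_Task 1 = 9−9 = 0
Slack_Task 3 = LS_Task 3 − ES_Task 3 = 15 − 9 = 6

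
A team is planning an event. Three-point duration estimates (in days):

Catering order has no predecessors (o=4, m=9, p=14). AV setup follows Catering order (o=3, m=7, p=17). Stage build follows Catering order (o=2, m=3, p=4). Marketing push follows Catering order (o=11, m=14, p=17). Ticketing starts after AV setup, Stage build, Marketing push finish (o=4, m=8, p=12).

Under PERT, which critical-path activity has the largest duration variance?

te_Catering order = (4 + 4·9 + 14)/6 = 54/6 = 9; σ²_Catering order = ((14−4)/6)² = 2.778
te_AV setup = (3 + 4·7 + 17)/6 = 48/6 = 8; σ²_AV setup = ((17−3)/6)² = 5.444
te_Stage build = (2 + 4·3 + 4)/6 = 18/6 = 3; σ²_Stage build = ((4−2)/6)² = 0.111
te_Marketing push = (11 + 4·14 + 17)/6 = 84/6 = 14; σ²_Marketing push = ((17−11)/6)² = 1.000
te_Ticketing = (4 + 4·8 + 12)/6 = 48/6 = 8; σ²_Ticketing = ((12−4)/6)² = 1.778

Forward pass:
ES_Catering order = 0; EF_Catering order = 9
ES_AV setup = 9; EF_AV setup = 9+8 = 17
ES_Stage build = 9; EF_Stage build = 9+3 = 12
ES_Marketing push = 9; EF_Marketing push = 9+14 = 23
ES_Ticketing = max(EF_AV setup=17, EF_Stage build=12, EF_Marketing push=23) = 23; EF_Ticketing = 23+8 = 31
Expected project duration μ = 31 days. Critical path: Catering order → Marketing push → Ticketing.

Variances on critical path: σ²_Catering order=2.778, σ²_Marketing push=1.000, σ²_Ticketing=1.778.
Largest is σ²_Catering order = 2.778.

Catering order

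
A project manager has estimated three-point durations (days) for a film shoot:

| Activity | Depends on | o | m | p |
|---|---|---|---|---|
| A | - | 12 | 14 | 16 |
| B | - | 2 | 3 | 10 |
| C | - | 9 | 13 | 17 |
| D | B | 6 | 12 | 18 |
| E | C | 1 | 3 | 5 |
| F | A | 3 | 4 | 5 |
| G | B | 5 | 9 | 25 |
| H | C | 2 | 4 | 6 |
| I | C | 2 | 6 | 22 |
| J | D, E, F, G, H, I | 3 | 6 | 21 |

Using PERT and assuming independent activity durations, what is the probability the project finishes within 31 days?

te_A = (12 + 4·14 + 16)/6 = 84/6 = 14; σ²_A = ((16−12)/6)² = 0.444
te_B = (2 + 4·3 + 10)/6 = 24/6 = 4; σ²_B = ((10−2)/6)² = 1.778
te_C = (9 + 4·13 + 17)/6 = 78/6 = 13; σ²_C = ((17−9)/6)² = 1.778
te_D = (6 + 4·12 + 18)/6 = 72/6 = 12; σ²_D = ((18−6)/6)² = 4.000
te_E = (1 + 4·3 + 5)/6 = 18/6 = 3; σ²_E = ((5−1)/6)² = 0.444
te_F = (3 + 4·4 + 5)/6 = 24/6 = 4; σ²_F = ((5−3)/6)² = 0.111
te_G = (5 + 4·9 + 25)/6 = 66/6 = 11; σ²_G = ((25−5)/6)² = 11.111
te_H = (2 + 4·4 + 6)/6 = 24/6 = 4; σ²_H = ((6−2)/6)² = 0.444
te_I = (2 + 4·6 + 22)/6 = 48/6 = 8; σ²_I = ((22−2)/6)² = 11.111
te_J = (3 + 4·6 + 21)/6 = 48/6 = 8; σ²_J = ((21−3)/6)² = 9.000

Forward pass:
ES_A = 0; EF_A = 14
ES_B = 0; EF_B = 4
ES_C = 0; EF_C = 13
ES_D = 4; EF_D = 4+12 = 16
ES_E = 13; EF_E = 13+3 = 16
ES_F = 14; EF_F = 14+4 = 18
ES_G = 4; EF_G = 4+11 = 15
ES_H = 13; EF_H = 13+4 = 17
ES_I = 13; EF_I = 13+8 = 21
ES_J = max(EF_D=16, EF_E=16, EF_F=18, EF_G=15, EF_H=17, EF_I=21) = 21; EF_J = 21+8 = 29
Expected project duration μ = 29 days. Critical path: C → I → J.

Variance along critical path = 1.778 + 11.111 + 9.000 = 21.889; σ = √21.889 = 4.679 days.
Z = (31 − 29) / 4.679 = 0.427
P(T ≤ 31) = Φ(0.427) ≈ 0.665

0.665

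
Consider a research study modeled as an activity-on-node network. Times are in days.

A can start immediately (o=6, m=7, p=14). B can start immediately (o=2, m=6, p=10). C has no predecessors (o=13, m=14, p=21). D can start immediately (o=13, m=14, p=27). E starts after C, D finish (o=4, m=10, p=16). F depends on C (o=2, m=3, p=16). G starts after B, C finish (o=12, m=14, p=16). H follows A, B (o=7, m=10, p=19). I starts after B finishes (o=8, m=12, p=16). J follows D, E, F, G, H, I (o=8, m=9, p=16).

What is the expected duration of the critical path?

te_A = (6 + 4·7 + 14)/6 = 48/6 = 8
te_B = (2 + 4·6 + 10)/6 = 36/6 = 6
te_C = (13 + 4·14 + 21)/6 = 90/6 = 15
te_D = (13 + 4·14 + 27)/6 = 96/6 = 16
te_E = (4 + 4·10 + 16)/6 = 60/6 = 10
te_F = (2 + 4·3 + 16)/6 = 30/6 = 5
te_G = (12 + 4·14 + 16)/6 = 84/6 = 14
te_H = (7 + 4·10 + 19)/6 = 66/6 = 11
te_I = (8 + 4·12 + 16)/6 = 72/6 = 12
te_J = (8 + 4·9 + 16)/6 = 60/6 = 10

Forward pass:
ES_A = 0; EF_A = 8
ES_B = 0; EF_B = 6
ES_C = 0; EF_C = 15
ES_D = 0; EF_D = 16
ES_E = max(EF_C=15, EF_D=16) = 16; EF_E = 16+10 = 26
ES_F = 15; EF_F = 15+5 = 20
ES_G = max(EF_B=6, EF_C=15) = 15; EF_G = 15+14 = 29
ES_H = max(EF_A=8, EF_B=6) = 8; EF_H = 8+11 = 19
ES_I = 6; EF_I = 6+12 = 18
ES_J = max(EF_D=16, EF_E=26, EF_F=20, EF_G=29, EF_H=19, EF_I=18) = 29; EF_J = 29+10 = 39
Expected project duration μ = 39 days. Critical path: C → G → J.

39 days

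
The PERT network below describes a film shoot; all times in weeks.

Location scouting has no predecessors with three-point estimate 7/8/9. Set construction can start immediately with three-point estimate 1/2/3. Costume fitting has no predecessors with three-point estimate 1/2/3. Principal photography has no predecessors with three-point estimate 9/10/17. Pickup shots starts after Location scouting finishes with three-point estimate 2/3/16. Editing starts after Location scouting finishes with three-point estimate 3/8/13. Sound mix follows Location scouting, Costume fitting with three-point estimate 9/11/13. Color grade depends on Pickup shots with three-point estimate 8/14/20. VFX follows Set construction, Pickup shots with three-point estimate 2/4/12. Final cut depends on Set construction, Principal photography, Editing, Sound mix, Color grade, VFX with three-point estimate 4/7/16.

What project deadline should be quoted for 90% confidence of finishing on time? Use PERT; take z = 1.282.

te_Location scouting = (7 + 4·8 + 9)/6 = 48/6 = 8; σ²_Location scouting = ((9−7)/6)² = 0.111
te_Set construction = (1 + 4·2 + 3)/6 = 12/6 = 2; σ²_Set construction = ((3−1)/6)² = 0.111
te_Costume fitting = (1 + 4·2 + 3)/6 = 12/6 = 2; σ²_Costume fitting = ((3−1)/6)² = 0.111
te_Principal photography = (9 + 4·10 + 17)/6 = 66/6 = 11; σ²_Principal photography = ((17−9)/6)² = 1.778
te_Pickup shots = (2 + 4·3 + 16)/6 = 30/6 = 5; σ²_Pickup shots = ((16−2)/6)² = 5.444
te_Editing = (3 + 4·8 + 13)/6 = 48/6 = 8; σ²_Editing = ((13−3)/6)² = 2.778
te_Sound mix = (9 + 4·11 + 13)/6 = 66/6 = 11; σ²_Sound mix = ((13−9)/6)² = 0.444
te_Color grade = (8 + 4·14 + 20)/6 = 84/6 = 14; σ²_Color grade = ((20−8)/6)² = 4.000
te_VFX = (2 + 4·4 + 12)/6 = 30/6 = 5; σ²_VFX = ((12−2)/6)² = 2.778
te_Final cut = (4 + 4·7 + 16)/6 = 48/6 = 8; σ²_Final cut = ((16−4)/6)² = 4.000

Forward pass:
ES_Location scouting = 0; EF_Location scouting = 8
ES_Set construction = 0; EF_Set construction = 2
ES_Costume fitting = 0; EF_Costume fitting = 2
ES_Principal photography = 0; EF_Principal photography = 11
ES_Pickup shots = 8; EF_Pickup shots = 8+5 = 13
ES_Editing = 8; EF_Editing = 8+8 = 16
ES_Sound mix = max(EF_Location scouting=8, EF_Costume fitting=2) = 8; EF_Sound mix = 8+11 = 19
ES_Color grade = 13; EF_Color grade = 13+14 = 27
ES_VFX = max(EF_Set construction=2, EF_Pickup shots=13) = 13; EF_VFX = 13+5 = 18
ES_Final cut = max(EF_Set construction=2, EF_Principal photography=11, EF_Editing=16, EF_Sound mix=19, EF_Color grade=27, EF_VFX=18) = 27; EF_Final cut = 27+8 = 35
Expected project duration μ = 35 weeks. Critical path: Location scouting → Pickup shots → Color grade → Final cut.

Variance along critical path = 0.111 + 5.444 + 4.000 + 4.000 = 13.556; σ = 3.682 weeks.
D = μ + z·σ = 35 + 1.282·3.682 = 39.7 weeks

39.7 weeks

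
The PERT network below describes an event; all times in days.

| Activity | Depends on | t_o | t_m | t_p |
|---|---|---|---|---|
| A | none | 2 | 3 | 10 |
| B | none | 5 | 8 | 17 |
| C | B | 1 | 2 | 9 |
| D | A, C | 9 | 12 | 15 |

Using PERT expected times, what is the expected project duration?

te_A = (2 + 4·3 + 10)/6 = 24/6 = 4
te_B = (5 + 4·8 + 17)/6 = 54/6 = 9
te_C = (1 + 4·2 + 9)/6 = 18/6 = 3
te_D = (9 + 4·12 + 15)/6 = 72/6 = 12

Forward pass:
ES_A = 0; EF_A = 4
ES_B = 0; EF_B = 9
ES_C = 9; EF_C = 9+3 = 12
ES_D = max(EF_A=4, EF_C=12) = 12; EF_D = 12+12 = 24
Expected project duration μ = 24 days. Critical path: B → C → D.

24 days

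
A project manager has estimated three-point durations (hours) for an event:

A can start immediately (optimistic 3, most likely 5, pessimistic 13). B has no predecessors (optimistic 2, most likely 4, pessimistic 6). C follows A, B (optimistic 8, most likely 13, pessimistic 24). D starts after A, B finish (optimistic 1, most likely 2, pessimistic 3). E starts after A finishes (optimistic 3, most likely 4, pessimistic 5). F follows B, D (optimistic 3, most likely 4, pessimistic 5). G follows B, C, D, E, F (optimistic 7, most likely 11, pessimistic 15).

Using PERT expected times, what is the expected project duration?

31 hours

te_A = (3 + 4·5 + 13)/6 = 36/6 = 6
te_B = (2 + 4·4 + 6)/6 = 24/6 = 4
te_C = (8 + 4·13 + 24)/6 = 84/6 = 14
te_D = (1 + 4·2 + 3)/6 = 12/6 = 2
te_E = (3 + 4·4 + 5)/6 = 24/6 = 4
te_F = (3 + 4·4 + 5)/6 = 24/6 = 4
te_G = (7 + 4·11 + 15)/6 = 66/6 = 11

Forward pass:
ES_A = 0; EF_A = 6
ES_B = 0; EF_B = 4
ES_C = max(EF_A=6, EF_B=4) = 6; EF_C = 6+14 = 20
ES_D = max(EF_A=6, EF_B=4) = 6; EF_D = 6+2 = 8
ES_E = 6; EF_E = 6+4 = 10
ES_F = max(EF_B=4, EF_D=8) = 8; EF_F = 8+4 = 12
ES_G = max(EF_B=4, EF_C=20, EF_D=8, EF_E=10, EF_F=12) = 20; EF_G = 20+11 = 31
Expected project duration μ = 31 hours. Critical path: A → C → G.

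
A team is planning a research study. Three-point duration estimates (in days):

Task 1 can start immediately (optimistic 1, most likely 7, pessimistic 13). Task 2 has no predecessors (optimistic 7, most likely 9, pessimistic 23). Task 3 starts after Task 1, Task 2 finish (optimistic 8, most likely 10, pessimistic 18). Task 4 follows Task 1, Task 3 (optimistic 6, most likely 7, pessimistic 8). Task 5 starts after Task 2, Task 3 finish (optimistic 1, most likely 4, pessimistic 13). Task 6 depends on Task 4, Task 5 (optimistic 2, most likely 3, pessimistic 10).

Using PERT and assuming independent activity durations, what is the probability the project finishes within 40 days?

0.979

te_Task 1 = (1 + 4·7 + 13)/6 = 42/6 = 7; σ²_Task 1 = ((13−1)/6)² = 4.000
te_Task 2 = (7 + 4·9 + 23)/6 = 66/6 = 11; σ²_Task 2 = ((23−7)/6)² = 7.111
te_Task 3 = (8 + 4·10 + 18)/6 = 66/6 = 11; σ²_Task 3 = ((18−8)/6)² = 2.778
te_Task 4 = (6 + 4·7 + 8)/6 = 42/6 = 7; σ²_Task 4 = ((8−6)/6)² = 0.111
te_Task 5 = (1 + 4·4 + 13)/6 = 30/6 = 5; σ²_Task 5 = ((13−1)/6)² = 4.000
te_Task 6 = (2 + 4·3 + 10)/6 = 24/6 = 4; σ²_Task 6 = ((10−2)/6)² = 1.778

Forward pass:
ES_Task 1 = 0; EF_Task 1 = 7
ES_Task 2 = 0; EF_Task 2 = 11
ES_Task 3 = max(EF_Task 1=7, EF_Task 2=11) = 11; EF_Task 3 = 11+11 = 22
ES_Task 4 = max(EF_Task 1=7, EF_Task 3=22) = 22; EF_Task 4 = 22+7 = 29
ES_Task 5 = max(EF_Task 2=11, EF_Task 3=22) = 22; EF_Task 5 = 22+5 = 27
ES_Task 6 = max(EF_Task 4=29, EF_Task 5=27) = 29; EF_Task 6 = 29+4 = 33
Expected project duration μ = 33 days. Critical path: Task 2 → Task 3 → Task 4 → Task 6.

Variance along critical path = 7.111 + 2.778 + 0.111 + 1.778 = 11.778; σ = √11.778 = 3.432 days.
Z = (40 − 33) / 3.432 = 2.040
P(T ≤ 40) = Φ(2.040) ≈ 0.979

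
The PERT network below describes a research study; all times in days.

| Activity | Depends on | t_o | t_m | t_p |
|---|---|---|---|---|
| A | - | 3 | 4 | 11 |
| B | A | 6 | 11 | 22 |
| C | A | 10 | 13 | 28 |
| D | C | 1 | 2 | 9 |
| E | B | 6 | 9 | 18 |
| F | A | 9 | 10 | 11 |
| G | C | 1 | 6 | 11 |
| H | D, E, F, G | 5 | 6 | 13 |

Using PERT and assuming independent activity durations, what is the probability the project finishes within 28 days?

te_A = (3 + 4·4 + 11)/6 = 30/6 = 5; σ²_A = ((11−3)/6)² = 1.778
te_B = (6 + 4·11 + 22)/6 = 72/6 = 12; σ²_B = ((22−6)/6)² = 7.111
te_C = (10 + 4·13 + 28)/6 = 90/6 = 15; σ²_C = ((28−10)/6)² = 9.000
te_D = (1 + 4·2 + 9)/6 = 18/6 = 3; σ²_D = ((9−1)/6)² = 1.778
te_E = (6 + 4·9 + 18)/6 = 60/6 = 10; σ²_E = ((18−6)/6)² = 4.000
te_F = (9 + 4·10 + 11)/6 = 60/6 = 10; σ²_F = ((11−9)/6)² = 0.111
te_G = (1 + 4·6 + 11)/6 = 36/6 = 6; σ²_G = ((11−1)/6)² = 2.778
te_H = (5 + 4·6 + 13)/6 = 42/6 = 7; σ²_H = ((13−5)/6)² = 1.778

Forward pass:
ES_A = 0; EF_A = 5
ES_B = 5; EF_B = 5+12 = 17
ES_C = 5; EF_C = 5+15 = 20
ES_D = 20; EF_D = 20+3 = 23
ES_E = 17; EF_E = 17+10 = 27
ES_F = 5; EF_F = 5+10 = 15
ES_G = 20; EF_G = 20+6 = 26
ES_H = max(EF_D=23, EF_E=27, EF_F=15, EF_G=26) = 27; EF_H = 27+7 = 34
Expected project duration μ = 34 days. Critical path: A → B → E → H.

Variance along critical path = 1.778 + 7.111 + 4.000 + 1.778 = 14.667; σ = √14.667 = 3.830 days.
Z = (28 − 34) / 3.830 = -1.567
P(T ≤ 28) = Φ(-1.567) ≈ 0.059

0.059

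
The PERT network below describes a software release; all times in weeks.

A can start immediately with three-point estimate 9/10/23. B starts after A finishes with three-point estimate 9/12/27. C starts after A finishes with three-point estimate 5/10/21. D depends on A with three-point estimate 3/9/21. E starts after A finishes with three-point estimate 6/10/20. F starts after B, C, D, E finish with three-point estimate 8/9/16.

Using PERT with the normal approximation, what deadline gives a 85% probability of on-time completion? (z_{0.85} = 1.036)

40.2 weeks

te_A = (9 + 4·10 + 23)/6 = 72/6 = 12; σ²_A = ((23−9)/6)² = 5.444
te_B = (9 + 4·12 + 27)/6 = 84/6 = 14; σ²_B = ((27−9)/6)² = 9.000
te_C = (5 + 4·10 + 21)/6 = 66/6 = 11; σ²_C = ((21−5)/6)² = 7.111
te_D = (3 + 4·9 + 21)/6 = 60/6 = 10; σ²_D = ((21−3)/6)² = 9.000
te_E = (6 + 4·10 + 20)/6 = 66/6 = 11; σ²_E = ((20−6)/6)² = 5.444
te_F = (8 + 4·9 + 16)/6 = 60/6 = 10; σ²_F = ((16−8)/6)² = 1.778

Forward pass:
ES_A = 0; EF_A = 12
ES_B = 12; EF_B = 12+14 = 26
ES_C = 12; EF_C = 12+11 = 23
ES_D = 12; EF_D = 12+10 = 22
ES_E = 12; EF_E = 12+11 = 23
ES_F = max(EF_B=26, EF_C=23, EF_D=22, EF_E=23) = 26; EF_F = 26+10 = 36
Expected project duration μ = 36 weeks. Critical path: A → B → F.

Variance along critical path = 5.444 + 9.000 + 1.778 = 16.222; σ = 4.028 weeks.
D = μ + z·σ = 36 + 1.036·4.028 = 40.2 weeks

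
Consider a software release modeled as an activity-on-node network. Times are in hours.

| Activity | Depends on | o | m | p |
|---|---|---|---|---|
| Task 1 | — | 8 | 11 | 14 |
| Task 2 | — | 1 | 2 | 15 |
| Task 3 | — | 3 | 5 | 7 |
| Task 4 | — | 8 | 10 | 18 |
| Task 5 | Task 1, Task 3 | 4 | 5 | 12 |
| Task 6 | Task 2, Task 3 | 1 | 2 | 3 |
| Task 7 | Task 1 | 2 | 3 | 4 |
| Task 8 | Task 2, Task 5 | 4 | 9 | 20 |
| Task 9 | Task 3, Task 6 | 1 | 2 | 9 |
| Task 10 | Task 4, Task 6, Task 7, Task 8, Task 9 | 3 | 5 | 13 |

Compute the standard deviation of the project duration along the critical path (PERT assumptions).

te_Task 1 = (8 + 4·11 + 14)/6 = 66/6 = 11; σ²_Task 1 = ((14−8)/6)² = 1.000
te_Task 2 = (1 + 4·2 + 15)/6 = 24/6 = 4; σ²_Task 2 = ((15−1)/6)² = 5.444
te_Task 3 = (3 + 4·5 + 7)/6 = 30/6 = 5; σ²_Task 3 = ((7−3)/6)² = 0.444
te_Task 4 = (8 + 4·10 + 18)/6 = 66/6 = 11; σ²_Task 4 = ((18−8)/6)² = 2.778
te_Task 5 = (4 + 4·5 + 12)/6 = 36/6 = 6; σ²_Task 5 = ((12−4)/6)² = 1.778
te_Task 6 = (1 + 4·2 + 3)/6 = 12/6 = 2; σ²_Task 6 = ((3−1)/6)² = 0.111
te_Task 7 = (2 + 4·3 + 4)/6 = 18/6 = 3; σ²_Task 7 = ((4−2)/6)² = 0.111
te_Task 8 = (4 + 4·9 + 20)/6 = 60/6 = 10; σ²_Task 8 = ((20−4)/6)² = 7.111
te_Task 9 = (1 + 4·2 + 9)/6 = 18/6 = 3; σ²_Task 9 = ((9−1)/6)² = 1.778
te_Task 10 = (3 + 4·5 + 13)/6 = 36/6 = 6; σ²_Task 10 = ((13−3)/6)² = 2.778

Forward pass:
ES_Task 1 = 0; EF_Task 1 = 11
ES_Task 2 = 0; EF_Task 2 = 4
ES_Task 3 = 0; EF_Task 3 = 5
ES_Task 4 = 0; EF_Task 4 = 11
ES_Task 5 = max(EF_Task 1=11, EF_Task 3=5) = 11; EF_Task 5 = 11+6 = 17
ES_Task 6 = max(EF_Task 2=4, EF_Task 3=5) = 5; EF_Task 6 = 5+2 = 7
ES_Task 7 = 11; EF_Task 7 = 11+3 = 14
ES_Task 8 = max(EF_Task 2=4, EF_Task 5=17) = 17; EF_Task 8 = 17+10 = 27
ES_Task 9 = max(EF_Task 3=5, EF_Task 6=7) = 7; EF_Task 9 = 7+3 = 10
ES_Task 10 = max(EF_Task 4=11, EF_Task 6=7, EF_Task 7=14, EF_Task 8=27, EF_Task 9=10) = 27; EF_Task 10 = 27+6 = 33
Expected project duration μ = 33 hours. Critical path: Task 1 → Task 5 → Task 8 → Task 10.

Variance along critical path = 1.000 + 1.778 + 7.111 + 2.778 = 12.667
σ = √12.667 = 3.559 hours

3.56 hours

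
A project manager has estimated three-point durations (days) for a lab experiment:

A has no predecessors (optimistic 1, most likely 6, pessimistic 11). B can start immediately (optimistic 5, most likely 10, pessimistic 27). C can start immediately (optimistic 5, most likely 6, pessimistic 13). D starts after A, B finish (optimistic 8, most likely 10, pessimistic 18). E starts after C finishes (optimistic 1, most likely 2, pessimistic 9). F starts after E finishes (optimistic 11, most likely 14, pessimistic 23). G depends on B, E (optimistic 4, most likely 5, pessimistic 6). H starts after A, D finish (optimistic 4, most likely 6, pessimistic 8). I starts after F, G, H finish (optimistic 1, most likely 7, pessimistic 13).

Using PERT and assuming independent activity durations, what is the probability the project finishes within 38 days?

0.670

te_A = (1 + 4·6 + 11)/6 = 36/6 = 6; σ²_A = ((11−1)/6)² = 2.778
te_B = (5 + 4·10 + 27)/6 = 72/6 = 12; σ²_B = ((27−5)/6)² = 13.444
te_C = (5 + 4·6 + 13)/6 = 42/6 = 7; σ²_C = ((13−5)/6)² = 1.778
te_D = (8 + 4·10 + 18)/6 = 66/6 = 11; σ²_D = ((18−8)/6)² = 2.778
te_E = (1 + 4·2 + 9)/6 = 18/6 = 3; σ²_E = ((9−1)/6)² = 1.778
te_F = (11 + 4·14 + 23)/6 = 90/6 = 15; σ²_F = ((23−11)/6)² = 4.000
te_G = (4 + 4·5 + 6)/6 = 30/6 = 5; σ²_G = ((6−4)/6)² = 0.111
te_H = (4 + 4·6 + 8)/6 = 36/6 = 6; σ²_H = ((8−4)/6)² = 0.444
te_I = (1 + 4·7 + 13)/6 = 42/6 = 7; σ²_I = ((13−1)/6)² = 4.000

Forward pass:
ES_A = 0; EF_A = 6
ES_B = 0; EF_B = 12
ES_C = 0; EF_C = 7
ES_D = max(EF_A=6, EF_B=12) = 12; EF_D = 12+11 = 23
ES_E = 7; EF_E = 7+3 = 10
ES_F = 10; EF_F = 10+15 = 25
ES_G = max(EF_B=12, EF_E=10) = 12; EF_G = 12+5 = 17
ES_H = max(EF_A=6, EF_D=23) = 23; EF_H = 23+6 = 29
ES_I = max(EF_F=25, EF_G=17, EF_H=29) = 29; EF_I = 29+7 = 36
Expected project duration μ = 36 days. Critical path: B → D → H → I.

Variance along critical path = 13.444 + 2.778 + 0.444 + 4.000 = 20.667; σ = √20.667 = 4.546 days.
Z = (38 − 36) / 4.546 = 0.440
P(T ≤ 38) = Φ(0.440) ≈ 0.670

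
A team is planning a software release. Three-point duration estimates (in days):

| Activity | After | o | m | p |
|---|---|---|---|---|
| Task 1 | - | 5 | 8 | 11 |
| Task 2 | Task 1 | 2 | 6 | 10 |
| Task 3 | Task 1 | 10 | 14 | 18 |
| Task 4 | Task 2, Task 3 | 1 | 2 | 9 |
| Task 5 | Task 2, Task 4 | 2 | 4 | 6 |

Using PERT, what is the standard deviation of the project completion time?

te_Task 1 = (5 + 4·8 + 11)/6 = 48/6 = 8; σ²_Task 1 = ((11−5)/6)² = 1.000
te_Task 2 = (2 + 4·6 + 10)/6 = 36/6 = 6; σ²_Task 2 = ((10−2)/6)² = 1.778
te_Task 3 = (10 + 4·14 + 18)/6 = 84/6 = 14; σ²_Task 3 = ((18−10)/6)² = 1.778
te_Task 4 = (1 + 4·2 + 9)/6 = 18/6 = 3; σ²_Task 4 = ((9−1)/6)² = 1.778
te_Task 5 = (2 + 4·4 + 6)/6 = 24/6 = 4; σ²_Task 5 = ((6−2)/6)² = 0.444

Forward pass:
ES_Task 1 = 0; EF_Task 1 = 8
ES_Task 2 = 8; EF_Task 2 = 8+6 = 14
ES_Task 3 = 8; EF_Task 3 = 8+14 = 22
ES_Task 4 = max(EF_Task 2=14, EF_Task 3=22) = 22; EF_Task 4 = 22+3 = 25
ES_Task 5 = max(EF_Task 2=14, EF_Task 4=25) = 25; EF_Task 5 = 25+4 = 29
Expected project duration μ = 29 days. Critical path: Task 1 → Task 3 → Task 4 → Task 5.

Variance along critical path = 1.000 + 1.778 + 1.778 + 0.444 = 5.000
σ = √5.000 = 2.236 days

2.24 days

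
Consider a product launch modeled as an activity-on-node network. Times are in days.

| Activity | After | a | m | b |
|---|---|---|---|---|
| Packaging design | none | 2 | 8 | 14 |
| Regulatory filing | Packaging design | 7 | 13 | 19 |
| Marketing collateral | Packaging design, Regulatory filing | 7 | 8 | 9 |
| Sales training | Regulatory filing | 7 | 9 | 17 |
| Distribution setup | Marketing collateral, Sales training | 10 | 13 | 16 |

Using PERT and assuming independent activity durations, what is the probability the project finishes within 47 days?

0.809

te_Packaging design = (2 + 4·8 + 14)/6 = 48/6 = 8; σ²_Packaging design = ((14−2)/6)² = 4.000
te_Regulatory filing = (7 + 4·13 + 19)/6 = 78/6 = 13; σ²_Regulatory filing = ((19−7)/6)² = 4.000
te_Marketing collateral = (7 + 4·8 + 9)/6 = 48/6 = 8; σ²_Marketing collateral = ((9−7)/6)² = 0.111
te_Sales training = (7 + 4·9 + 17)/6 = 60/6 = 10; σ²_Sales training = ((17−7)/6)² = 2.778
te_Distribution setup = (10 + 4·13 + 16)/6 = 78/6 = 13; σ²_Distribution setup = ((16−10)/6)² = 1.000

Forward pass:
ES_Packaging design = 0; EF_Packaging design = 8
ES_Regulatory filing = 8; EF_Regulatory filing = 8+13 = 21
ES_Marketing collateral = max(EF_Packaging design=8, EF_Regulatory filing=21) = 21; EF_Marketing collateral = 21+8 = 29
ES_Sales training = 21; EF_Sales training = 21+10 = 31
ES_Distribution setup = max(EF_Marketing collateral=29, EF_Sales training=31) = 31; EF_Distribution setup = 31+13 = 44
Expected project duration μ = 44 days. Critical path: Packaging design → Regulatory filing → Sales training → Distribution setup.

Variance along critical path = 4.000 + 4.000 + 2.778 + 1.000 = 11.778; σ = √11.778 = 3.432 days.
Z = (47 − 44) / 3.432 = 0.874
P(T ≤ 47) = Φ(0.874) ≈ 0.809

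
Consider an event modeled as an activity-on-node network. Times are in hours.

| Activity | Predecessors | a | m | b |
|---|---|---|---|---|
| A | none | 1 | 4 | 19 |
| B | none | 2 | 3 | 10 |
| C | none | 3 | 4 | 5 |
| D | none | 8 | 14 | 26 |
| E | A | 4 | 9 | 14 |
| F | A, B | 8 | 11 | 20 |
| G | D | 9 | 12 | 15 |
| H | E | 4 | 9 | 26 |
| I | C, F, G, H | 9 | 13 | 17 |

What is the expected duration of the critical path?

40 hours

te_A = (1 + 4·4 + 19)/6 = 36/6 = 6
te_B = (2 + 4·3 + 10)/6 = 24/6 = 4
te_C = (3 + 4·4 + 5)/6 = 24/6 = 4
te_D = (8 + 4·14 + 26)/6 = 90/6 = 15
te_E = (4 + 4·9 + 14)/6 = 54/6 = 9
te_F = (8 + 4·11 + 20)/6 = 72/6 = 12
te_G = (9 + 4·12 + 15)/6 = 72/6 = 12
te_H = (4 + 4·9 + 26)/6 = 66/6 = 11
te_I = (9 + 4·13 + 17)/6 = 78/6 = 13

Forward pass:
ES_A = 0; EF_A = 6
ES_B = 0; EF_B = 4
ES_C = 0; EF_C = 4
ES_D = 0; EF_D = 15
ES_E = 6; EF_E = 6+9 = 15
ES_F = max(EF_A=6, EF_B=4) = 6; EF_F = 6+12 = 18
ES_G = 15; EF_G = 15+12 = 27
ES_H = 15; EF_H = 15+11 = 26
ES_I = max(EF_C=4, EF_F=18, EF_G=27, EF_H=26) = 27; EF_I = 27+13 = 40
Expected project duration μ = 40 hours. Critical path: D → G → I.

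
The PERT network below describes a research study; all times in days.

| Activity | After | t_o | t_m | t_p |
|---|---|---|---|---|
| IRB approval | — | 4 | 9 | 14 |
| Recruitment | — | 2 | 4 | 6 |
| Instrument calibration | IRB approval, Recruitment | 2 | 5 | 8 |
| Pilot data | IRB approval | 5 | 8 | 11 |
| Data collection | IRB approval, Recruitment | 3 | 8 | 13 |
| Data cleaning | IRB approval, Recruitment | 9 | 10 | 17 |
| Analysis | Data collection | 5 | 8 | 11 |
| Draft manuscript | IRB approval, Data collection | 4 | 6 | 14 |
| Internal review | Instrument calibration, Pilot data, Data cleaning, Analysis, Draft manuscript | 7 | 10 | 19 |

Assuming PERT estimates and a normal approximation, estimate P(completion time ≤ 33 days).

te_IRB approval = (4 + 4·9 + 14)/6 = 54/6 = 9; σ²_IRB approval = ((14−4)/6)² = 2.778
te_Recruitment = (2 + 4·4 + 6)/6 = 24/6 = 4; σ²_Recruitment = ((6−2)/6)² = 0.444
te_Instrument calibration = (2 + 4·5 + 8)/6 = 30/6 = 5; σ²_Instrument calibration = ((8−2)/6)² = 1.000
te_Pilot data = (5 + 4·8 + 11)/6 = 48/6 = 8; σ²_Pilot data = ((11−5)/6)² = 1.000
te_Data collection = (3 + 4·8 + 13)/6 = 48/6 = 8; σ²_Data collection = ((13−3)/6)² = 2.778
te_Data cleaning = (9 + 4·10 + 17)/6 = 66/6 = 11; σ²_Data cleaning = ((17−9)/6)² = 1.778
te_Analysis = (5 + 4·8 + 11)/6 = 48/6 = 8; σ²_Analysis = ((11−5)/6)² = 1.000
te_Draft manuscript = (4 + 4·6 + 14)/6 = 42/6 = 7; σ²_Draft manuscript = ((14−4)/6)² = 2.778
te_Internal review = (7 + 4·10 + 19)/6 = 66/6 = 11; σ²_Internal review = ((19−7)/6)² = 4.000

Forward pass:
ES_IRB approval = 0; EF_IRB approval = 9
ES_Recruitment = 0; EF_Recruitment = 4
ES_Instrument calibration = max(EF_IRB approval=9, EF_Recruitment=4) = 9; EF_Instrument calibration = 9+5 = 14
ES_Pilot data = 9; EF_Pilot data = 9+8 = 17
ES_Data collection = max(EF_IRB approval=9, EF_Recruitment=4) = 9; EF_Data collection = 9+8 = 17
ES_Data cleaning = max(EF_IRB approval=9, EF_Recruitment=4) = 9; EF_Data cleaning = 9+11 = 20
ES_Analysis = 17; EF_Analysis = 17+8 = 25
ES_Draft manuscript = max(EF_IRB approval=9, EF_Data collection=17) = 17; EF_Draft manuscript = 17+7 = 24
ES_Internal review = max(EF_Instrument calibration=14, EF_Pilot data=17, EF_Data cleaning=20, EF_Analysis=25, EF_Draft manuscript=24) = 25; EF_Internal review = 25+11 = 36
Expected project duration μ = 36 days. Critical path: IRB approval → Data collection → Analysis → Internal review.

Variance along critical path = 2.778 + 2.778 + 1.000 + 4.000 = 10.556; σ = √10.556 = 3.249 days.
Z = (33 − 36) / 3.249 = -0.923
P(T ≤ 33) = Φ(-0.923) ≈ 0.178

0.178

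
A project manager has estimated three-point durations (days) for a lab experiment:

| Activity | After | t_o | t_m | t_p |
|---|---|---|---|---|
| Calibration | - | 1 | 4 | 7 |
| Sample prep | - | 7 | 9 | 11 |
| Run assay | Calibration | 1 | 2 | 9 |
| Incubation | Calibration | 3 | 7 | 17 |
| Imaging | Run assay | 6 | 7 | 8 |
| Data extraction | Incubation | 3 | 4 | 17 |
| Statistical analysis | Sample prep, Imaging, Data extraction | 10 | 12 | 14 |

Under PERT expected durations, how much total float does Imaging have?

4 days

te_Calibration = (1 + 4·4 + 7)/6 = 24/6 = 4
te_Sample prep = (7 + 4·9 + 11)/6 = 54/6 = 9
te_Run assay = (1 + 4·2 + 9)/6 = 18/6 = 3
te_Incubation = (3 + 4·7 + 17)/6 = 48/6 = 8
te_Imaging = (6 + 4·7 + 8)/6 = 42/6 = 7
te_Data extraction = (3 + 4·4 + 17)/6 = 36/6 = 6
te_Statistical analysis = (10 + 4·12 + 14)/6 = 72/6 = 12

Forward pass:
ES_Calibration = 0; EF_Calibration = 4
ES_Sample prep = 0; EF_Sample prep = 9
ES_Run assay = 4; EF_Run assay = 4+3 = 7
ES_Incubation = 4; EF_Incubation = 4+8 = 12
ES_Imaging = 7; EF_Imaging = 7+7 = 14
ES_Data extraction = 12; EF_Data extraction = 12+6 = 18
ES_Statistical analysis = max(EF_Sample prep=9, EF_Imaging=14, EF_Data extraction=18) = 18; EF_Statistical analysis = 18+12 = 30
Expected project duration μ = 30 days. Critical path: Calibration → Incubation → Data extraction → Statistical analysis.

Backward pass:
LF_Statistical analysis = 30; LS_Statistical analysis = 30−12 = 18
LF_Data extraction = LS_Statistical analysis = 18; LS_Data extraction = 18−6 = 12
LF_Imaging = LS_Statistical analysis = 18; LS_Imaging = 18−7 = 11
LF_Incubation = LS_Data extraction = 12; LS_Incubation = 12−8 = 4
LF_Run assay = LS_Imaging = 11; LS_Run assay = 11−3 = 8
LF_Sample prep = LS_Statistical analysis = 18; LS_Sample prep = 18−9 = 9
LF_Calibration = min(LS_Run assay=8, LS_Incubation=4) = 4; LS_Calibration = 4−4 = 0
Slack_Imaging = LS_Imaging − ES_Imaging = 11 − 7 = 4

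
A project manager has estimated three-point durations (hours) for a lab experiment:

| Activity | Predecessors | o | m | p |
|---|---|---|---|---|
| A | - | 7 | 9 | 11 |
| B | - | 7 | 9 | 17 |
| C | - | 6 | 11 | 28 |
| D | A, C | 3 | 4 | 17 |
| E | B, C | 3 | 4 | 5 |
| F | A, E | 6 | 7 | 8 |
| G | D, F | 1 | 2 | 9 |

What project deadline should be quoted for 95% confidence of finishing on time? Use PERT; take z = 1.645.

te_A = (7 + 4·9 + 11)/6 = 54/6 = 9; σ²_A = ((11−7)/6)² = 0.444
te_B = (7 + 4·9 + 17)/6 = 60/6 = 10; σ²_B = ((17−7)/6)² = 2.778
te_C = (6 + 4·11 + 28)/6 = 78/6 = 13; σ²_C = ((28−6)/6)² = 13.444
te_D = (3 + 4·4 + 17)/6 = 36/6 = 6; σ²_D = ((17−3)/6)² = 5.444
te_E = (3 + 4·4 + 5)/6 = 24/6 = 4; σ²_E = ((5−3)/6)² = 0.111
te_F = (6 + 4·7 + 8)/6 = 42/6 = 7; σ²_F = ((8−6)/6)² = 0.111
te_G = (1 + 4·2 + 9)/6 = 18/6 = 3; σ²_G = ((9−1)/6)² = 1.778

Forward pass:
ES_A = 0; EF_A = 9
ES_B = 0; EF_B = 10
ES_C = 0; EF_C = 13
ES_D = max(EF_A=9, EF_C=13) = 13; EF_D = 13+6 = 19
ES_E = max(EF_B=10, EF_C=13) = 13; EF_E = 13+4 = 17
ES_F = max(EF_A=9, EF_E=17) = 17; EF_F = 17+7 = 24
ES_G = max(EF_D=19, EF_F=24) = 24; EF_G = 24+3 = 27
Expected project duration μ = 27 hours. Critical path: C → E → F → G.

Variance along critical path = 13.444 + 0.111 + 0.111 + 1.778 = 15.444; σ = 3.930 hours.
D = μ + z·σ = 27 + 1.645·3.930 = 33.5 hours

33.5 hours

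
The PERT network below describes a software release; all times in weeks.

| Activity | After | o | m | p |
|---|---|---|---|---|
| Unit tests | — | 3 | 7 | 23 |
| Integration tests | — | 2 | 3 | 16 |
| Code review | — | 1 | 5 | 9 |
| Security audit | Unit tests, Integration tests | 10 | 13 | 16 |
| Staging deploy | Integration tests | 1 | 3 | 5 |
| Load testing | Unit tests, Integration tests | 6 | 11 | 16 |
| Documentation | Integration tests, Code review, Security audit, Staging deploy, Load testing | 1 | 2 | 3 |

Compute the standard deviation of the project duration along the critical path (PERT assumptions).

3.50 weeks

te_Unit tests = (3 + 4·7 + 23)/6 = 54/6 = 9; σ²_Unit tests = ((23−3)/6)² = 11.111
te_Integration tests = (2 + 4·3 + 16)/6 = 30/6 = 5; σ²_Integration tests = ((16−2)/6)² = 5.444
te_Code review = (1 + 4·5 + 9)/6 = 30/6 = 5; σ²_Code review = ((9−1)/6)² = 1.778
te_Security audit = (10 + 4·13 + 16)/6 = 78/6 = 13; σ²_Security audit = ((16−10)/6)² = 1.000
te_Staging deploy = (1 + 4·3 + 5)/6 = 18/6 = 3; σ²_Staging deploy = ((5−1)/6)² = 0.444
te_Load testing = (6 + 4·11 + 16)/6 = 66/6 = 11; σ²_Load testing = ((16−6)/6)² = 2.778
te_Documentation = (1 + 4·2 + 3)/6 = 12/6 = 2; σ²_Documentation = ((3−1)/6)² = 0.111

Forward pass:
ES_Unit tests = 0; EF_Unit tests = 9
ES_Integration tests = 0; EF_Integration tests = 5
ES_Code review = 0; EF_Code review = 5
ES_Security audit = max(EF_Unit tests=9, EF_Integration tests=5) = 9; EF_Security audit = 9+13 = 22
ES_Staging deploy = 5; EF_Staging deploy = 5+3 = 8
ES_Load testing = max(EF_Unit tests=9, EF_Integration tests=5) = 9; EF_Load testing = 9+11 = 20
ES_Documentation = max(EF_Integration tests=5, EF_Code review=5, EF_Security audit=22, EF_Staging deploy=8, EF_Load testing=20) = 22; EF_Documentation = 22+2 = 24
Expected project duration μ = 24 weeks. Critical path: Unit tests → Security audit → Documentation.

Variance along critical path = 11.111 + 1.000 + 0.111 = 12.222
σ = √12.222 = 3.496 weeks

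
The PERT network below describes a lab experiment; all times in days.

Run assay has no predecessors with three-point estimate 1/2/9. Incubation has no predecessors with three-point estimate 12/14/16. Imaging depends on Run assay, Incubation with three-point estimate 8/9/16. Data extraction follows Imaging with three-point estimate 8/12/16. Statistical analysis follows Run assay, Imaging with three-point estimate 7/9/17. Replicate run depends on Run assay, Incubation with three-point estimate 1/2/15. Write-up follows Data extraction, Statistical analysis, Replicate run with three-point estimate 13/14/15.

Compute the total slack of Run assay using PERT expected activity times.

11 days

te_Run assay = (1 + 4·2 + 9)/6 = 18/6 = 3
te_Incubation = (12 + 4·14 + 16)/6 = 84/6 = 14
te_Imaging = (8 + 4·9 + 16)/6 = 60/6 = 10
te_Data extraction = (8 + 4·12 + 16)/6 = 72/6 = 12
te_Statistical analysis = (7 + 4·9 + 17)/6 = 60/6 = 10
te_Replicate run = (1 + 4·2 + 15)/6 = 24/6 = 4
te_Write-up = (13 + 4·14 + 15)/6 = 84/6 = 14

Forward pass:
ES_Run assay = 0; EF_Run assay = 3
ES_Incubation = 0; EF_Incubation = 14
ES_Imaging = max(EF_Run assay=3, EF_Incubation=14) = 14; EF_Imaging = 14+10 = 24
ES_Data extraction = 24; EF_Data extraction = 24+12 = 36
ES_Statistical analysis = max(EF_Run assay=3, EF_Imaging=24) = 24; EF_Statistical analysis = 24+10 = 34
ES_Replicate run = max(EF_Run assay=3, EF_Incubation=14) = 14; EF_Replicate run = 14+4 = 18
ES_Write-up = max(EF_Data extraction=36, EF_Statistical analysis=34, EF_Replicate run=18) = 36; EF_Write-up = 36+14 = 50
Expected project duration μ = 50 days. Critical path: Incubation → Imaging → Data extraction → Write-up.

Backward pass:
LF_Write-up = 50; LS_Write-up = 50−14 = 36
LF_Replicate run = LS_Write-up = 36; LS_Replicate run = 36−4 = 32
LF_Statistical analysis = LS_Write-up = 36; LS_Statistical analysis = 36−10 = 26
LF_Data extraction = LS_Write-up = 36; LS_Data extraction = 36−12 = 24
LF_Imaging = min(LS_Data extraction=24, LS_Statistical analysis=26) = 24; LS_Imaging = 24−10 = 14
LF_Incubation = min(LS_Imaging=14, LS_Replicate run=32) = 14; LS_Incubation = 14−14 = 0
LF_Run assay = min(LS_Imaging=14, LS_Statistical analysis=26, LS_Replicate run=32) = 14; LS_Run assay = 14−3 = 11
Slack_Run assay = LS_Run assay − ES_Run assay = 11 − 0 = 11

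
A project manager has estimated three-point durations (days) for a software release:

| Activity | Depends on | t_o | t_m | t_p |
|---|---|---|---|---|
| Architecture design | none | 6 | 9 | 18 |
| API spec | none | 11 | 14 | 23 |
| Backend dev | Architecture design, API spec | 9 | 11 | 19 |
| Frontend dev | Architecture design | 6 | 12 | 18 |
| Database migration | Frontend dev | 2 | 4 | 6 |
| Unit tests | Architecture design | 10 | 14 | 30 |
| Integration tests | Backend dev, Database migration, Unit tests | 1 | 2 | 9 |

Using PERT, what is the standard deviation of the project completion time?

2.92 days

te_Architecture design = (6 + 4·9 + 18)/6 = 60/6 = 10; σ²_Architecture design = ((18−6)/6)² = 4.000
te_API spec = (11 + 4·14 + 23)/6 = 90/6 = 15; σ²_API spec = ((23−11)/6)² = 4.000
te_Backend dev = (9 + 4·11 + 19)/6 = 72/6 = 12; σ²_Backend dev = ((19−9)/6)² = 2.778
te_Frontend dev = (6 + 4·12 + 18)/6 = 72/6 = 12; σ²_Frontend dev = ((18−6)/6)² = 4.000
te_Database migration = (2 + 4·4 + 6)/6 = 24/6 = 4; σ²_Database migration = ((6−2)/6)² = 0.444
te_Unit tests = (10 + 4·14 + 30)/6 = 96/6 = 16; σ²_Unit tests = ((30−10)/6)² = 11.111
te_Integration tests = (1 + 4·2 + 9)/6 = 18/6 = 3; σ²_Integration tests = ((9−1)/6)² = 1.778

Forward pass:
ES_Architecture design = 0; EF_Architecture design = 10
ES_API spec = 0; EF_API spec = 15
ES_Backend dev = max(EF_Architecture design=10, EF_API spec=15) = 15; EF_Backend dev = 15+12 = 27
ES_Frontend dev = 10; EF_Frontend dev = 10+12 = 22
ES_Database migration = 22; EF_Database migration = 22+4 = 26
ES_Unit tests = 10; EF_Unit tests = 10+16 = 26
ES_Integration tests = max(EF_Backend dev=27, EF_Database migration=26, EF_Unit tests=26) = 27; EF_Integration tests = 27+3 = 30
Expected project duration μ = 30 days. Critical path: API spec → Backend dev → Integration tests.

Variance along critical path = 4.000 + 2.778 + 1.778 = 8.556
σ = √8.556 = 2.925 days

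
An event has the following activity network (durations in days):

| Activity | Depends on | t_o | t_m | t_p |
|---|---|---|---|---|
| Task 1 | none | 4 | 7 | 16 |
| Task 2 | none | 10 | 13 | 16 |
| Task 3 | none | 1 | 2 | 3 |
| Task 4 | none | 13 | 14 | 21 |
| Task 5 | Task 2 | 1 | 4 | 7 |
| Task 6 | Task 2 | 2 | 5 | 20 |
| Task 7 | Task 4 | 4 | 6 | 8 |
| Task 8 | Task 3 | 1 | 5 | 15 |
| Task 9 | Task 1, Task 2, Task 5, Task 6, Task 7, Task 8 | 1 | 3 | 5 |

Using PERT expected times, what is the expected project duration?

te_Task 1 = (4 + 4·7 + 16)/6 = 48/6 = 8
te_Task 2 = (10 + 4·13 + 16)/6 = 78/6 = 13
te_Task 3 = (1 + 4·2 + 3)/6 = 12/6 = 2
te_Task 4 = (13 + 4·14 + 21)/6 = 90/6 = 15
te_Task 5 = (1 + 4·4 + 7)/6 = 24/6 = 4
te_Task 6 = (2 + 4·5 + 20)/6 = 42/6 = 7
te_Task 7 = (4 + 4·6 + 8)/6 = 36/6 = 6
te_Task 8 = (1 + 4·5 + 15)/6 = 36/6 = 6
te_Task 9 = (1 + 4·3 + 5)/6 = 18/6 = 3

Forward pass:
ES_Task 1 = 0; EF_Task 1 = 8
ES_Task 2 = 0; EF_Task 2 = 13
ES_Task 3 = 0; EF_Task 3 = 2
ES_Task 4 = 0; EF_Task 4 = 15
ES_Task 5 = 13; EF_Task 5 = 13+4 = 17
ES_Task 6 = 13; EF_Task 6 = 13+7 = 20
ES_Task 7 = 15; EF_Task 7 = 15+6 = 21
ES_Task 8 = 2; EF_Task 8 = 2+6 = 8
ES_Task 9 = max(EF_Task 1=8, EF_Task 2=13, EF_Task 5=17, EF_Task 6=20, EF_Task 7=21, EF_Task 8=8) = 21; EF_Task 9 = 21+3 = 24
Expected project duration μ = 24 days. Critical path: Task 4 → Task 7 → Task 9.

24 days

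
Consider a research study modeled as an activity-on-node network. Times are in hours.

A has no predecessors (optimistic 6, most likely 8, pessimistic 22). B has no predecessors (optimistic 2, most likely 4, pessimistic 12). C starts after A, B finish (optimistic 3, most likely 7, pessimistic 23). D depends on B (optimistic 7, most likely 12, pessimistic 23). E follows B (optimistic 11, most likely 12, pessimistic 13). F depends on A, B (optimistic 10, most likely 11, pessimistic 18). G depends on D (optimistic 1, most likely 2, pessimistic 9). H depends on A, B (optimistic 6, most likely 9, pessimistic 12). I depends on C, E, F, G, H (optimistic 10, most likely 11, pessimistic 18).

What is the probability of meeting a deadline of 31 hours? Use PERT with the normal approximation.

0.179

te_A = (6 + 4·8 + 22)/6 = 60/6 = 10; σ²_A = ((22−6)/6)² = 7.111
te_B = (2 + 4·4 + 12)/6 = 30/6 = 5; σ²_B = ((12−2)/6)² = 2.778
te_C = (3 + 4·7 + 23)/6 = 54/6 = 9; σ²_C = ((23−3)/6)² = 11.111
te_D = (7 + 4·12 + 23)/6 = 78/6 = 13; σ²_D = ((23−7)/6)² = 7.111
te_E = (11 + 4·12 + 13)/6 = 72/6 = 12; σ²_E = ((13−11)/6)² = 0.111
te_F = (10 + 4·11 + 18)/6 = 72/6 = 12; σ²_F = ((18−10)/6)² = 1.778
te_G = (1 + 4·2 + 9)/6 = 18/6 = 3; σ²_G = ((9−1)/6)² = 1.778
te_H = (6 + 4·9 + 12)/6 = 54/6 = 9; σ²_H = ((12−6)/6)² = 1.000
te_I = (10 + 4·11 + 18)/6 = 72/6 = 12; σ²_I = ((18−10)/6)² = 1.778

Forward pass:
ES_A = 0; EF_A = 10
ES_B = 0; EF_B = 5
ES_C = max(EF_A=10, EF_B=5) = 10; EF_C = 10+9 = 19
ES_D = 5; EF_D = 5+13 = 18
ES_E = 5; EF_E = 5+12 = 17
ES_F = max(EF_A=10, EF_B=5) = 10; EF_F = 10+12 = 22
ES_G = 18; EF_G = 18+3 = 21
ES_H = max(EF_A=10, EF_B=5) = 10; EF_H = 10+9 = 19
ES_I = max(EF_C=19, EF_E=17, EF_F=22, EF_G=21, EF_H=19) = 22; EF_I = 22+12 = 34
Expected project duration μ = 34 hours. Critical path: A → F → I.

Variance along critical path = 7.111 + 1.778 + 1.778 = 10.667; σ = √10.667 = 3.266 hours.
Z = (31 − 34) / 3.266 = -0.919
P(T ≤ 31) = Φ(-0.919) ≈ 0.179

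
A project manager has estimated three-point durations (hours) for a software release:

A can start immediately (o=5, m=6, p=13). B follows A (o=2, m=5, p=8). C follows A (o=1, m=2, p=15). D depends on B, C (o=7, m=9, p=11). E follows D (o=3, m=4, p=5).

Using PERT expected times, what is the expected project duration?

25 hours

te_A = (5 + 4·6 + 13)/6 = 42/6 = 7
te_B = (2 + 4·5 + 8)/6 = 30/6 = 5
te_C = (1 + 4·2 + 15)/6 = 24/6 = 4
te_D = (7 + 4·9 + 11)/6 = 54/6 = 9
te_E = (3 + 4·4 + 5)/6 = 24/6 = 4

Forward pass:
ES_A = 0; EF_A = 7
ES_B = 7; EF_B = 7+5 = 12
ES_C = 7; EF_C = 7+4 = 11
ES_D = max(EF_B=12, EF_C=11) = 12; EF_D = 12+9 = 21
ES_E = 21; EF_E = 21+4 = 25
Expected project duration μ = 25 hours. Critical path: A → B → D → E.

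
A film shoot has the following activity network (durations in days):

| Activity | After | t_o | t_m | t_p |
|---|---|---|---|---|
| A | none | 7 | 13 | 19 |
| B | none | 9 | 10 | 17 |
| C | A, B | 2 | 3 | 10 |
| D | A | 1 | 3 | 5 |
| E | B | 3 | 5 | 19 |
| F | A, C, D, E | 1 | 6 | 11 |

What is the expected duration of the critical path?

24 days

te_A = (7 + 4·13 + 19)/6 = 78/6 = 13
te_B = (9 + 4·10 + 17)/6 = 66/6 = 11
te_C = (2 + 4·3 + 10)/6 = 24/6 = 4
te_D = (1 + 4·3 + 5)/6 = 18/6 = 3
te_E = (3 + 4·5 + 19)/6 = 42/6 = 7
te_F = (1 + 4·6 + 11)/6 = 36/6 = 6

Forward pass:
ES_A = 0; EF_A = 13
ES_B = 0; EF_B = 11
ES_C = max(EF_A=13, EF_B=11) = 13; EF_C = 13+4 = 17
ES_D = 13; EF_D = 13+3 = 16
ES_E = 11; EF_E = 11+7 = 18
ES_F = max(EF_A=13, EF_C=17, EF_D=16, EF_E=18) = 18; EF_F = 18+6 = 24
Expected project duration μ = 24 days. Critical path: B → E → F.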